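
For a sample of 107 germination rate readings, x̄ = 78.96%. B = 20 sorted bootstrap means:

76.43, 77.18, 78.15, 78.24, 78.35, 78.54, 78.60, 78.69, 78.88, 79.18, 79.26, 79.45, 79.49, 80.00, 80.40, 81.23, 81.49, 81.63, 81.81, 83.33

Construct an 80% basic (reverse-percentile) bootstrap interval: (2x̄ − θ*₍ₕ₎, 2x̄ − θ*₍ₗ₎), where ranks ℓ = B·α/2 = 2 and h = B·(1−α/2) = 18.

(76.29, 80.74)

Percentile endpoints at ranks 2 and 18: θ*₍2₎ = 77.18, θ*₍18₎ = 81.63.
Basic interval reflects these around x̄:
  lower = 2 × 78.96 − 81.63 = 76.29
  upper = 2 × 78.96 − 77.18 = 80.74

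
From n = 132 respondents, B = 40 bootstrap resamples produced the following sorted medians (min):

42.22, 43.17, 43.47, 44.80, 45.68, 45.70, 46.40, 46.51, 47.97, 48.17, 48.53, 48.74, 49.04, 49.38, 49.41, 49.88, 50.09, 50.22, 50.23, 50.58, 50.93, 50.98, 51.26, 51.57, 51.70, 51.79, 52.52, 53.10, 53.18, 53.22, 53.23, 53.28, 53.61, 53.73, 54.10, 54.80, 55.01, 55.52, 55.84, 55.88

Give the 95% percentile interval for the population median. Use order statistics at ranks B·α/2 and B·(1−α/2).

α = 0.05; lower rank = 40 × 0.025 = 1; upper rank = 40 × 0.975 = 39.
The 1st smallest replicate is 42.22; the 39th is 55.84.

(42.22, 55.84)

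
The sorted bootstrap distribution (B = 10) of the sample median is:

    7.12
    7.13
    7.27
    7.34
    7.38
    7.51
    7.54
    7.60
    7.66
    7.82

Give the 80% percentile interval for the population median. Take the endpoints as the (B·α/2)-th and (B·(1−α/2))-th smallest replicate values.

α = 0.20; lower rank = 10 × 0.100 = 1; upper rank = 10 × 0.900 = 9.
The 1st smallest replicate is 7.12; the 9th is 7.66.

(7.12, 7.66)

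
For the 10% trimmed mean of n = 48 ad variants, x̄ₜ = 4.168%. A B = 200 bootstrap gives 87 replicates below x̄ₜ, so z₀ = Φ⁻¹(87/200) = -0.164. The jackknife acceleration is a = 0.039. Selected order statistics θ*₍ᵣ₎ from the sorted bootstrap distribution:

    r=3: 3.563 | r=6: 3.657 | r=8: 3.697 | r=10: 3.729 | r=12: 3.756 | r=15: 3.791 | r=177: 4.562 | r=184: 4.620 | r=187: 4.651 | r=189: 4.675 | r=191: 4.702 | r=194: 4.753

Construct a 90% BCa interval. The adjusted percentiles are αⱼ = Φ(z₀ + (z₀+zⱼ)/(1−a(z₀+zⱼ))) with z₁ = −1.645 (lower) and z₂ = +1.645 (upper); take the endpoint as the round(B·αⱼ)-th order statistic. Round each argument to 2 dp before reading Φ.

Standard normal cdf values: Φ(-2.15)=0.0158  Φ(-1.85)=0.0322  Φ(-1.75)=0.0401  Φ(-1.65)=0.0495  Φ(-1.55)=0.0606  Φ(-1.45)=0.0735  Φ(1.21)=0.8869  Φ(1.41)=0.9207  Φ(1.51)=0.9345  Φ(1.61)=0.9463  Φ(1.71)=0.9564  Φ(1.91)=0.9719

(3.657, 4.620)

Lower: z₀ + z₁ = -0.164 + (-1.645) = -1.809; 1 − a(z₀+z₁) = 1 − (0.039)(-1.809) = 1.0706; argument = -0.164 + (-1.809)/1.0706 = -1.8538 → -1.85.
α₁ = Φ(-1.85) = 0.0322; rank = round(200 × 0.0322) = 6; θ*₍6₎ = 3.657.
Upper: z₀ + z₂ = 1.481; 1 − a(z₀+z₂) = 0.9422; argument = 1.4078 → 1.41; α₂ = 0.9207; rank = 184; θ*₍184₎ = 4.620.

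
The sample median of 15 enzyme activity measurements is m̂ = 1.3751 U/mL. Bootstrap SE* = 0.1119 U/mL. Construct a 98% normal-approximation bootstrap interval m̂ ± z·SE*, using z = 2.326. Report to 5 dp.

Margin = 2.326 × 0.1119 = 0.260279
Interval: 1.3751 ± 0.260279

(1.11482, 1.63538)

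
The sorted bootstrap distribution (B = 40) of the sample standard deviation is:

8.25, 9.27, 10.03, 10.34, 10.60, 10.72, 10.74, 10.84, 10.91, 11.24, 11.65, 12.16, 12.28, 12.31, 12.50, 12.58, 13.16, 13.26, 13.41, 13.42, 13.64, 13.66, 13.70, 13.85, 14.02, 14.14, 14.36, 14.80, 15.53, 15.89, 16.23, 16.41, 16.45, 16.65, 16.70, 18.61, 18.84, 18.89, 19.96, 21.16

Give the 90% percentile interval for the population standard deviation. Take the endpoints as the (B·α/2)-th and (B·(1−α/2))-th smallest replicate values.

α = 0.10; lower rank = 40 × 0.050 = 2; upper rank = 40 × 0.950 = 38.
The 2nd smallest replicate is 9.27; the 38th is 18.89.

(9.27, 18.89)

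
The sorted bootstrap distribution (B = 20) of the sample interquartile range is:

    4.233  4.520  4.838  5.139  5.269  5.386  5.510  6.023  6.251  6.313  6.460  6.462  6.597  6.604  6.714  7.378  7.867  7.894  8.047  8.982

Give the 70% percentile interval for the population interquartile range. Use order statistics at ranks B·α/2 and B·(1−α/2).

α = 0.30; lower rank = 20 × 0.150 = 3; upper rank = 20 × 0.850 = 17.
The 3rd smallest replicate is 4.838; the 17th is 7.867.

(4.838, 7.867)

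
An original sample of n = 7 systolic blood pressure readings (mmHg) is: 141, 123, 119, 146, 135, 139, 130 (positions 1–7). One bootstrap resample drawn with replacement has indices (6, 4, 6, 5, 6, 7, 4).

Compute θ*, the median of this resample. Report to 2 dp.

Resample values: 139, 146, 139, 135, 139, 130, 146.
Sorted: 130, 135, 139, 139, 139, 146, 146
Median = middle value = 139.00

θ* = 139.00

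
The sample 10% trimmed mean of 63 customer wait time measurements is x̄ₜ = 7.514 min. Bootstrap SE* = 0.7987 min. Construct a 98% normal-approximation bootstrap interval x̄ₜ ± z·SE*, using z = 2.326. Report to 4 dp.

Margin = 2.326 × 0.7987 = 1.85778
Interval: 7.514 ± 1.85778

(5.6562, 9.3718)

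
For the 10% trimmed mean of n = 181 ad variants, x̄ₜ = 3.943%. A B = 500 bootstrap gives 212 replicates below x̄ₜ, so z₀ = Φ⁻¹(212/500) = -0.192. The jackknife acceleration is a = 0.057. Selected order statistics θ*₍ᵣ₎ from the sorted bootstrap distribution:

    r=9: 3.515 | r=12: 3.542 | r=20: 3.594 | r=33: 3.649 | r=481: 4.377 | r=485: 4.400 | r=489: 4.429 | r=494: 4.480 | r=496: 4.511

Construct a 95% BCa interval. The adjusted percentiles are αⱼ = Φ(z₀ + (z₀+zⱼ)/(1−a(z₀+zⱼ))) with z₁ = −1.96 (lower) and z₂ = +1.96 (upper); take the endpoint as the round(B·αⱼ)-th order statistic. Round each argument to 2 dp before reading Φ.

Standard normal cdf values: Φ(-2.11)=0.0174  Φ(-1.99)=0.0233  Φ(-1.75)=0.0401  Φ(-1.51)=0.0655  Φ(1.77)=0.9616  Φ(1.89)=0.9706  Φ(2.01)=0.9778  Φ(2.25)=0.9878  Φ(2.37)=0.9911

Lower: z₀ + z₁ = -0.192 + (-1.960) = -2.152; 1 − a(z₀+z₁) = 1 − (0.057)(-2.152) = 1.1227; argument = -0.192 + (-2.152)/1.1227 = -2.1089 → -2.11.
α₁ = Φ(-2.11) = 0.0174; rank = round(500 × 0.0174) = 9; θ*₍9₎ = 3.515.
Upper: z₀ + z₂ = 1.768; 1 − a(z₀+z₂) = 0.8992; argument = 1.7741 → 1.77; α₂ = 0.9616; rank = 481; θ*₍481₎ = 4.377.

(3.515, 4.377)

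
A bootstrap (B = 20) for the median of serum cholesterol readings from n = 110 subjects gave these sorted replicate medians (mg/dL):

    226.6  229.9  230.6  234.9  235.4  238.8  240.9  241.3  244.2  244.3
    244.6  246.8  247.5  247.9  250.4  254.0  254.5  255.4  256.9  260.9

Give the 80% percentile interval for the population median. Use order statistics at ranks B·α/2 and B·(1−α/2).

α = 0.20; lower rank = 20 × 0.100 = 2; upper rank = 20 × 0.900 = 18.
The 2nd smallest replicate is 229.9; the 18th is 255.4.

(229.9, 255.4)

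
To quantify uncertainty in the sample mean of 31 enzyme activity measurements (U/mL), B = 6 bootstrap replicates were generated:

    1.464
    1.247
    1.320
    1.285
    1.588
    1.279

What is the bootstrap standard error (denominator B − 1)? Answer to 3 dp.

Bootstrap SE is the standard deviation of the 6 replicate means.
Mean of replicates: (1.464 + 1.247 + 1.320 + 1.285 + 1.588 + 1.279) / 6 = 8.1830 / 6 = 1.3638
Sum of squared deviations: (+0.1002)² + (−0.1168)² + (−0.0438)² + (−0.0788)² + (+0.2242)² + (−0.0848)² = 0.0893
Variance = 0.0893 / 5 = 0.0179
SE* = √0.0179

SE* = 0.134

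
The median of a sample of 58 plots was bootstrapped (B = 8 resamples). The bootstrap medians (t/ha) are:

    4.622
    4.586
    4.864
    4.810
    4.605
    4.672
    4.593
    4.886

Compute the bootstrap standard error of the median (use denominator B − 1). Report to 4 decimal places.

Bootstrap SE is the standard deviation of the 8 replicate medians.
Mean of replicates: (4.622 + 4.586 + 4.864 + 4.810 + 4.605 + 4.672 + 4.593 + 4.886) / 8 = 37.63800 / 8 = 4.70475
Sum of squared deviations: (−0.08275)² + (−0.11875)² + (+0.15925)² + (+0.10525)² + (−0.09975)² + (−0.03275)² + (−0.11175)² + (+0.18125)² = 0.11375
Variance = 0.11375 / 7 = 0.01625
SE* = √0.01625

SE* = 0.1275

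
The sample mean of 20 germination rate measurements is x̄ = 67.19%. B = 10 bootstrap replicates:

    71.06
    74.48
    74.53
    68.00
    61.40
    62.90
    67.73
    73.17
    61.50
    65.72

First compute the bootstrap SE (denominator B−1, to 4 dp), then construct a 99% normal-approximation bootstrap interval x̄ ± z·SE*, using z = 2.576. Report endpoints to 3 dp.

Mean of replicates = 68.0490; sum of squared deviations = 237.7911; SE* = √(237.7911/9) = 5.1402
Margin = 2.576 × 5.1402 = 13.2412
Interval: 67.19 ± 13.2412

(53.949, 80.431)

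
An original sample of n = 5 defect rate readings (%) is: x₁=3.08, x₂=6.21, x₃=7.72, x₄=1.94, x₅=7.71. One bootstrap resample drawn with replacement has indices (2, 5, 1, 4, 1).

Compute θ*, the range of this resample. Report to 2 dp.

Resample values: 6.21, 7.71, 3.08, 1.94, 3.08.
Range = 7.71 − 1.94 = 5.77

θ* = 5.77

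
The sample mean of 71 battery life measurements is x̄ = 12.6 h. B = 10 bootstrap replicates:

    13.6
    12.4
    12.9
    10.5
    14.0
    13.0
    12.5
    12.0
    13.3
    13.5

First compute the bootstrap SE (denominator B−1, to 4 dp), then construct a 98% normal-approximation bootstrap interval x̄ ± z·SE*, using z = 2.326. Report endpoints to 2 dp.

Mean of replicates = 12.7700; sum of squared deviations = 9.0410; SE* = √(9.0410/9) = 1.0023
Margin = 2.326 × 1.0023 = 2.331
Interval: 12.6 ± 2.331

(10.27, 14.93)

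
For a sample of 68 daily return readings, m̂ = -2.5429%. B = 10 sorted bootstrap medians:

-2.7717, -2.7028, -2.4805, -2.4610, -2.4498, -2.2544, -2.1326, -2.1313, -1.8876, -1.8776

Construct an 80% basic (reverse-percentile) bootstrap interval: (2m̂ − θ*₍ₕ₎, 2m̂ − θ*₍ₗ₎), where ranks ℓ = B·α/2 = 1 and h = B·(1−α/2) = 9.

Percentile endpoints at ranks 1 and 9: θ*₍1₎ = -2.7717, θ*₍9₎ = -1.8876.
Basic interval reflects these around m̂:
  lower = 2 × -2.5429 − -1.8876 = -3.1982
  upper = 2 × -2.5429 − -2.7717 = -2.3141

(-3.1982, -2.3141)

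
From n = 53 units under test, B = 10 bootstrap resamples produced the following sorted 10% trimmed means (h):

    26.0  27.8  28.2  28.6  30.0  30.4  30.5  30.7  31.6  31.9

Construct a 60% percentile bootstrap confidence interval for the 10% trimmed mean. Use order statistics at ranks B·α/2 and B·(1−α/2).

α = 0.40; lower rank = 10 × 0.200 = 2; upper rank = 10 × 0.800 = 8.
The 2nd smallest replicate is 27.8; the 8th is 30.7.

(27.8, 30.7)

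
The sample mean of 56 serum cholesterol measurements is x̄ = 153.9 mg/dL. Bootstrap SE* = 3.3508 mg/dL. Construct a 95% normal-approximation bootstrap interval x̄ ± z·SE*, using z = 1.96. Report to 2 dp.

(147.33, 160.47)

Margin = 1.96 × 3.3508 = 6.568
Interval: 153.9 ± 6.568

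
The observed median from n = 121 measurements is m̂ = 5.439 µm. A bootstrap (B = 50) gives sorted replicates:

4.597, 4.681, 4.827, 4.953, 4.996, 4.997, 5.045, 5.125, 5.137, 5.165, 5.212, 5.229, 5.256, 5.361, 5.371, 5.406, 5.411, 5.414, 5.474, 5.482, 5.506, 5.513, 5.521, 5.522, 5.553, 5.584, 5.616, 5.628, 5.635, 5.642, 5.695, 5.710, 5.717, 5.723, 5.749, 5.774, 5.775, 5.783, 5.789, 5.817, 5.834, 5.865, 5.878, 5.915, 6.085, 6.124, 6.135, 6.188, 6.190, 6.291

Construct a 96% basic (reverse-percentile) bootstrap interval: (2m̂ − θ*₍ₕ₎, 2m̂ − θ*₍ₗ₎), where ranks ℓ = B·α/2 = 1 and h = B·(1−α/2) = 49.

Percentile endpoints at ranks 1 and 49: θ*₍1₎ = 4.597, θ*₍49₎ = 6.190.
Basic interval reflects these around m̂:
  lower = 2 × 5.439 − 6.190 = 4.688
  upper = 2 × 5.439 − 4.597 = 6.281

(4.688, 6.281)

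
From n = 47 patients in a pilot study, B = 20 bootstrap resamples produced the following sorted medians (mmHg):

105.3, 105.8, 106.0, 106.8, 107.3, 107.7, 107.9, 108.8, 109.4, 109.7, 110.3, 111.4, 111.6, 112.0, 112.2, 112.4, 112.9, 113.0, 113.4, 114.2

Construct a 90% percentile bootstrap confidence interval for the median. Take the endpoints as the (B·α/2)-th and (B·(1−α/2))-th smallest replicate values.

α = 0.10; lower rank = 20 × 0.050 = 1; upper rank = 20 × 0.950 = 19.
The 1st smallest replicate is 105.3; the 19th is 113.4.

(105.3, 113.4)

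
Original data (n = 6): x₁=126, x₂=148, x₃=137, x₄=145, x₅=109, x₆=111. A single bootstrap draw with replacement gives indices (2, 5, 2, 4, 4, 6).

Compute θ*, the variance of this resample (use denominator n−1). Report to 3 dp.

θ* = 357.467

Resample values: 148, 109, 148, 145, 145, 111.
Mean = 134.3333; sum of squared deviations = 1787.3333
s² = 1787.3333 / 5 = 357.4667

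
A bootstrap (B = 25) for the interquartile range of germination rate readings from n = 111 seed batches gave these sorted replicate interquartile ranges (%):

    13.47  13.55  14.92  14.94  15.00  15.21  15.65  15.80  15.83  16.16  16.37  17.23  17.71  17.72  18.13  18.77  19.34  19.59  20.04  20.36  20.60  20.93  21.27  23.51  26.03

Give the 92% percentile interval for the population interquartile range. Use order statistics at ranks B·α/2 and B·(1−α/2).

α = 0.08; lower rank = 25 × 0.040 = 1; upper rank = 25 × 0.960 = 24.
The 1st smallest replicate is 13.47; the 24th is 23.51.

(13.47, 23.51)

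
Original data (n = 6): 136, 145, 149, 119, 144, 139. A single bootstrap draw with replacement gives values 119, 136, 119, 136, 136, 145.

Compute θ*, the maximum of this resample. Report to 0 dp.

Maximum = 145

θ* = 145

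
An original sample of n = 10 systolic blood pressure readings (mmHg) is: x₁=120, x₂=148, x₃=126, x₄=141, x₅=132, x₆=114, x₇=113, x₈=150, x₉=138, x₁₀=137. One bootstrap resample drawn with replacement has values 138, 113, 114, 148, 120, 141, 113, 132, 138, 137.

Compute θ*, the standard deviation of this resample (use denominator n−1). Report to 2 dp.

θ* = 13.15

Mean = 129.4000; sum of squared deviations = 1556.4000
s² = 1556.4000 / 9 = 172.9333
s = √172.9333 = 13.15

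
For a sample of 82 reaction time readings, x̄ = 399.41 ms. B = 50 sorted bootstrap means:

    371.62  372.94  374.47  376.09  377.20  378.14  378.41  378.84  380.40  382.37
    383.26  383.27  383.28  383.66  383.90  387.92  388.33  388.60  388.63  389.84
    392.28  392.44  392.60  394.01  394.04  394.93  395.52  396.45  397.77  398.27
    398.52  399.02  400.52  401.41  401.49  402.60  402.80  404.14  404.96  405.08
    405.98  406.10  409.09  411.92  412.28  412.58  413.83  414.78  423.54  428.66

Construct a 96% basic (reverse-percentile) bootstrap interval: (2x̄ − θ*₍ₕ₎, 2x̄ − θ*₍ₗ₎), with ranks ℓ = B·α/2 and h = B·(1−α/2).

(375.28, 427.20)

Percentile endpoints at ranks 1 and 49: θ*₍1₎ = 371.62, θ*₍49₎ = 423.54.
Basic interval reflects these around x̄:
  lower = 2 × 399.41 − 423.54 = 375.28
  upper = 2 × 399.41 − 371.62 = 427.20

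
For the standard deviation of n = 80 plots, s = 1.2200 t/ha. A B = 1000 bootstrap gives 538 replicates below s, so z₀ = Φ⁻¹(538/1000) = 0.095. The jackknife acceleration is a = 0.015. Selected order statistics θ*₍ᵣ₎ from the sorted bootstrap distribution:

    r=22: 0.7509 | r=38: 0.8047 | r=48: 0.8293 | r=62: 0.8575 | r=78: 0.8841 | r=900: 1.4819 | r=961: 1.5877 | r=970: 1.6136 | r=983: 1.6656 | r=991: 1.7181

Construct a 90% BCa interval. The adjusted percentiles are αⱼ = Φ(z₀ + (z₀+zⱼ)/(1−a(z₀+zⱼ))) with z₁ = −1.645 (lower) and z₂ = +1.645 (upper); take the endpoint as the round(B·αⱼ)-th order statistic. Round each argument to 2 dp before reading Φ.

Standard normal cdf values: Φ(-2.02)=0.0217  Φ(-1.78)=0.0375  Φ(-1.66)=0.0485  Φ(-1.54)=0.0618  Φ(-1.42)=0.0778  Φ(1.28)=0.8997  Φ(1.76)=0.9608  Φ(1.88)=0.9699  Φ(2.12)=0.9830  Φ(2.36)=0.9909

(0.8841, 1.6136)

Lower: z₀ + z₁ = 0.095 + (-1.645) = -1.550; 1 − a(z₀+z₁) = 1 − (0.015)(-1.550) = 1.0232; argument = 0.095 + (-1.550)/1.0232 = -1.4198 → -1.42.
α₁ = Φ(-1.42) = 0.0778; rank = round(1000 × 0.0778) = 78; θ*₍78₎ = 0.8841.
Upper: z₀ + z₂ = 1.740; 1 − a(z₀+z₂) = 0.9739; argument = 1.8816 → 1.88; α₂ = 0.9699; rank = 970; θ*₍970₎ = 1.6136.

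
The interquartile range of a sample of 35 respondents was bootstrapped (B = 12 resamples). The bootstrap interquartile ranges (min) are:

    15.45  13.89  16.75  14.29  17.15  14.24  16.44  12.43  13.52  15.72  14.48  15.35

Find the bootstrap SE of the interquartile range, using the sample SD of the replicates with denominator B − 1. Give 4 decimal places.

Bootstrap SE is the standard deviation of the 12 replicate interquartile ranges.
Mean of replicates: (15.45 + 13.89 + 16.75 + 14.29 + 17.15 + 14.24 + 16.44 + 12.43 + 13.52 + 15.72 + 14.48 + 15.35) / 12 = 179.71000 / 12 = 14.97583
Sum of squared deviations: (+0.47417)² + (−1.08583)² + (+1.77417)² + (−0.68583)² + (+2.17417)² + (−0.73583)² + (+1.46417)² + (−2.54583)² + (−1.45583)² + (+0.74417)² + (−0.49583)² + (+0.37417)² = 21.97449
Variance = 21.97449 / 11 = 1.99768
SE* = √1.99768

SE* = 1.4134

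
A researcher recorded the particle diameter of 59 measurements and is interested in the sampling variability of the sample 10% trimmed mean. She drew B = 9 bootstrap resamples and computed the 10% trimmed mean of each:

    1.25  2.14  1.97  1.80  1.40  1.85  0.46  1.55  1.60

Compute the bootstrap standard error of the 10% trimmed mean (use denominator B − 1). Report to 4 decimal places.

Bootstrap SE is the standard deviation of the 9 replicate 10% trimmed means.
Mean of replicates: (1.25 + 2.14 + 1.97 + 1.80 + 1.40 + 1.85 + 0.46 + 1.55 + 1.60) / 9 = 14.02000 / 9 = 1.55778
Sum of squared deviations: (−0.30778)² + (+0.58222)² + (+0.41222)² + (+0.24222)² + (−0.15778)² + (+0.29222)² + (−1.09778)² + (−0.00778)² + (+0.04222)² = 1.97956
Variance = 1.97956 / 8 = 0.24744
SE* = √0.24744

SE* = 0.4974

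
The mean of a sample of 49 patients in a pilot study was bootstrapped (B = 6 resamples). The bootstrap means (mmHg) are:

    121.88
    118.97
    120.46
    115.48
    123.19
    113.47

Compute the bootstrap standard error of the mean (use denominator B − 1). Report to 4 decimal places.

SE* = 3.7657

Bootstrap SE is the standard deviation of the 6 replicate means.
Mean of replicates: (121.88 + 118.97 + 120.46 + 115.48 + 123.19 + 113.47) / 6 = 713.45000 / 6 = 118.90833
Sum of squared deviations: (+2.97167)² + (+0.06167)² + (+1.55167)² + (−3.42833)² + (+4.28167)² + (−5.43833)² = 70.90388
Variance = 70.90388 / 5 = 14.18078
SE* = √14.18078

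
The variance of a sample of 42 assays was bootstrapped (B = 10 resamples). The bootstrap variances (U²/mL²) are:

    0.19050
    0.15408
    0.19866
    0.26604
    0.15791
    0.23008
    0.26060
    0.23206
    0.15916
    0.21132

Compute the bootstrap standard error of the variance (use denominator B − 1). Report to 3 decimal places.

Bootstrap SE is the standard deviation of the 10 replicate variances.
Mean of replicates: (0.19050 + 0.15408 + 0.19866 + 0.26604 + 0.15791 + 0.23008 + 0.26060 + 0.23206 + 0.15916 + 0.21132) / 10 = 2.060410 / 10 = 0.206041
Sum of squared deviations: (−0.015541)² + (−0.051961)² + (−0.007381)² + (+0.059999)² + (−0.048131)² + (+0.024039)² + (+0.054559)² + (+0.026019)² + (−0.046881)² + (+0.005279)² = 0.015370
Variance = 0.015370 / 9 = 0.001708
SE* = √0.001708

SE* = 0.041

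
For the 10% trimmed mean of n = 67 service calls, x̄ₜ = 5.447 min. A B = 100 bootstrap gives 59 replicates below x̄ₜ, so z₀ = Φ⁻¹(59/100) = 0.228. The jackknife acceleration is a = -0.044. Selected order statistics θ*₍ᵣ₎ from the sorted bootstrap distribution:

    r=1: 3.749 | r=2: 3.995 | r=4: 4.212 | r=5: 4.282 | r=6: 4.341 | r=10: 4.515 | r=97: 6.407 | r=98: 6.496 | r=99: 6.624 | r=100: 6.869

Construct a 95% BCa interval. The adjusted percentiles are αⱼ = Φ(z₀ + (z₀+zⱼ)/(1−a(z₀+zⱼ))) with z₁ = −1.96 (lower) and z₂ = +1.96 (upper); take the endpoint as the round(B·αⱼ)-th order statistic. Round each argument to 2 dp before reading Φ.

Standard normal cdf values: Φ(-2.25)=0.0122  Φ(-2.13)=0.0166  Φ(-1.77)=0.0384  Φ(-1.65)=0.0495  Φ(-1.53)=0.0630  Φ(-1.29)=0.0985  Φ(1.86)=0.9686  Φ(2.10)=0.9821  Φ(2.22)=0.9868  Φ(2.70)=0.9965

Lower: z₀ + z₁ = 0.228 + (-1.960) = -1.732; 1 − a(z₀+z₁) = 1 − (-0.044)(-1.732) = 0.9238; argument = 0.228 + (-1.732)/0.9238 = -1.6469 → -1.65.
α₁ = Φ(-1.65) = 0.0495; rank = round(100 × 0.0495) = 5; θ*₍5₎ = 4.282.
Upper: z₀ + z₂ = 2.188; 1 − a(z₀+z₂) = 1.0963; argument = 2.2239 → 2.22; α₂ = 0.9868; rank = 99; θ*₍99₎ = 6.624.

(4.282, 6.624)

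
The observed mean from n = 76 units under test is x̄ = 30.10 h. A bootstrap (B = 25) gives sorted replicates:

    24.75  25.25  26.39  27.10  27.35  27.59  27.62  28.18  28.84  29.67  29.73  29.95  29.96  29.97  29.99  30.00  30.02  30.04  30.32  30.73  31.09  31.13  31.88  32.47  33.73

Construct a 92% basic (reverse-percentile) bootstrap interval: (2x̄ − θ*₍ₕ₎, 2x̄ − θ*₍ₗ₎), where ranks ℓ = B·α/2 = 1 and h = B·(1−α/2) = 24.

(27.73, 35.45)

Percentile endpoints at ranks 1 and 24: θ*₍1₎ = 24.75, θ*₍24₎ = 32.47.
Basic interval reflects these around x̄:
  lower = 2 × 30.10 − 32.47 = 27.73
  upper = 2 × 30.10 − 24.75 = 35.45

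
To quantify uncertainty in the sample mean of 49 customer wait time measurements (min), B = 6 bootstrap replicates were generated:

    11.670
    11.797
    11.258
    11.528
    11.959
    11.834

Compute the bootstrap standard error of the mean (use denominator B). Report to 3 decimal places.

SE* = 0.230

Bootstrap SE is the standard deviation of the 6 replicate means.
Mean of replicates: (11.670 + 11.797 + 11.258 + 11.528 + 11.959 + 11.834) / 6 = 70.0460 / 6 = 11.6743
Sum of squared deviations: (−0.0043)² + (+0.1227)² + (−0.4163)² + (−0.1463)² + (+0.2847)² + (+0.1597)² = 0.3163
Variance = 0.3163 / 6 = 0.0527
SE* = √0.0527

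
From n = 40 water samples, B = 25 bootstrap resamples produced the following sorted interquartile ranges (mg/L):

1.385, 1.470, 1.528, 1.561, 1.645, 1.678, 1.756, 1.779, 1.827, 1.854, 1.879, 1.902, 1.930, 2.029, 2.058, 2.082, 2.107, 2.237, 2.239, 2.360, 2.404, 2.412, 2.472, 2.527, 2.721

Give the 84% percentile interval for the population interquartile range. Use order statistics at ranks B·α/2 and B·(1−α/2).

(1.470, 2.472)

α = 0.16; lower rank = 25 × 0.080 = 2; upper rank = 25 × 0.920 = 23.
The 2nd smallest replicate is 1.470; the 23rd is 2.472.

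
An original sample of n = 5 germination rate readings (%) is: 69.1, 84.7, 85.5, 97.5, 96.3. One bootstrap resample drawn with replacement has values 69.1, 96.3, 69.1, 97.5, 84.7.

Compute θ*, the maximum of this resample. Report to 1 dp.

θ* = 97.5

Maximum = 97.5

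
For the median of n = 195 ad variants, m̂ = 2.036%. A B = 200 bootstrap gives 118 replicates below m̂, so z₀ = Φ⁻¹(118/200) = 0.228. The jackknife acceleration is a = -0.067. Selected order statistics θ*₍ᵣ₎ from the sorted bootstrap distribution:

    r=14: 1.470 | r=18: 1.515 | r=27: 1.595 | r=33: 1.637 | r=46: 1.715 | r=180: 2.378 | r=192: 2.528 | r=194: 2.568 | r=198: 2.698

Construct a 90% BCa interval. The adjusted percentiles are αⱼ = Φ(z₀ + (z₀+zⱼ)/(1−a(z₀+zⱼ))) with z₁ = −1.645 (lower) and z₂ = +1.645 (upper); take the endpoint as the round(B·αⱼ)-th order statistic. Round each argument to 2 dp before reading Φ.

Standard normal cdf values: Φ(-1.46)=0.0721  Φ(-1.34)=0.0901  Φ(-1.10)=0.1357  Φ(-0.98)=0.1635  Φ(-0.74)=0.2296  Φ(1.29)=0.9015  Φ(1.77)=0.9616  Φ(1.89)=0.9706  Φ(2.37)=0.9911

Lower: z₀ + z₁ = 0.228 + (-1.645) = -1.417; 1 − a(z₀+z₁) = 1 − (-0.067)(-1.417) = 0.9051; argument = 0.228 + (-1.417)/0.9051 = -1.3376 → -1.34.
α₁ = Φ(-1.34) = 0.0901; rank = round(200 × 0.0901) = 18; θ*₍18₎ = 1.515.
Upper: z₀ + z₂ = 1.873; 1 − a(z₀+z₂) = 1.1255; argument = 1.8922 → 1.89; α₂ = 0.9706; rank = 194; θ*₍194₎ = 2.568.

(1.515, 2.568)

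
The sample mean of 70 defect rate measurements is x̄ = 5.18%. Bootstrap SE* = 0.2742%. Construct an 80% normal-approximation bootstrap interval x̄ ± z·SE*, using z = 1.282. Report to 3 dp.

(4.828, 5.532)

Margin = 1.282 × 0.2742 = 0.3515
Interval: 5.18 ± 0.3515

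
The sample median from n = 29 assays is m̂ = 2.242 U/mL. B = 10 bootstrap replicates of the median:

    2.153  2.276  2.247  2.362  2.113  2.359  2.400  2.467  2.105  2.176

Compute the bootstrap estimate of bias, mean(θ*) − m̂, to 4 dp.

mean(θ*) = (2.153 + 2.276 + 2.247 + 2.362 + 2.113 + 2.359 + 2.400 + 2.467 + 2.105 + 2.176) / 10 = 2.26580
bias = 2.26580 − 2.242

bias = +0.0238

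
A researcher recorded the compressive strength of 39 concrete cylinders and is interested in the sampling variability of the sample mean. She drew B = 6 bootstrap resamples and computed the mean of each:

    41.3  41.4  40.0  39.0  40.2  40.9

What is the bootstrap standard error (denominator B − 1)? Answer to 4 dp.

Bootstrap SE is the standard deviation of the 6 replicate means.
Mean of replicates: (41.3 + 41.4 + 40.0 + 39.0 + 40.2 + 40.9) / 6 = 242.80000 / 6 = 40.46667
Sum of squared deviations: (+0.83333)² + (+0.93333)² + (−0.46667)² + (−1.46667)² + (−0.26667)² + (+0.43333)² = 4.19333
Variance = 4.19333 / 5 = 0.83867
SE* = √0.83867

SE* = 0.9158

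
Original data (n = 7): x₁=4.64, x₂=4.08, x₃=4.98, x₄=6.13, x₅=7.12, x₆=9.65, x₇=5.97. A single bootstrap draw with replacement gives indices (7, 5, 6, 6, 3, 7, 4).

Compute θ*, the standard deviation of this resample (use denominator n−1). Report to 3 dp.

θ* = 1.870

Resample values: 5.97, 7.12, 9.65, 9.65, 4.98, 5.97, 6.13.
Mean = 7.0671; sum of squared deviations = 20.9869
s² = 20.9869 / 6 = 3.4978
s = √3.4978 = 1.870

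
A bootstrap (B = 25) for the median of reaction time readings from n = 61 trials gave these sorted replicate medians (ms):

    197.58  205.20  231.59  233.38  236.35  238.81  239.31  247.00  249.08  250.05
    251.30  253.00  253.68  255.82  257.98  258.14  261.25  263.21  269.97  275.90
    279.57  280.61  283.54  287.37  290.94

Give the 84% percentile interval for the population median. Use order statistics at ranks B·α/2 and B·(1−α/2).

α = 0.16; lower rank = 25 × 0.080 = 2; upper rank = 25 × 0.920 = 23.
The 2nd smallest replicate is 205.20; the 23rd is 283.54.

(205.20, 283.54)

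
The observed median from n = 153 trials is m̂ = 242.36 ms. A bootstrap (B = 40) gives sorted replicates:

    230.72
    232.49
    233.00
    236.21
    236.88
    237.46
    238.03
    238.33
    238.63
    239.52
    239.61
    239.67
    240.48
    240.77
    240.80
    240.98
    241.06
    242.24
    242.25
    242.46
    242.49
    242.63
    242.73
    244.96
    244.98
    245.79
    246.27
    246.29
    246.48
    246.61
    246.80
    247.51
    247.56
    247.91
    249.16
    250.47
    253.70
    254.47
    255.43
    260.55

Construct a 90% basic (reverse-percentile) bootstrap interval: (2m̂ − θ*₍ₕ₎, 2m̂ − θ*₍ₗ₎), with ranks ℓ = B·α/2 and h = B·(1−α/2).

Percentile endpoints at ranks 2 and 38: θ*₍2₎ = 232.49, θ*₍38₎ = 254.47.
Basic interval reflects these around m̂:
  lower = 2 × 242.36 − 254.47 = 230.25
  upper = 2 × 242.36 − 232.49 = 252.23

(230.25, 252.23)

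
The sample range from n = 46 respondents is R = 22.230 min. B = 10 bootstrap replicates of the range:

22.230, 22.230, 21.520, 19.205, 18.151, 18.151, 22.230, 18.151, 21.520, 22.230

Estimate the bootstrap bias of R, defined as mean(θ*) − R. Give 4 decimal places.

mean(θ*) = (22.230 + 22.230 + 21.520 + 19.205 + 18.151 + 18.151 + 22.230 + 18.151 + 21.520 + 22.230) / 10 = 20.56180
bias = 20.56180 − 22.230

bias = −1.6682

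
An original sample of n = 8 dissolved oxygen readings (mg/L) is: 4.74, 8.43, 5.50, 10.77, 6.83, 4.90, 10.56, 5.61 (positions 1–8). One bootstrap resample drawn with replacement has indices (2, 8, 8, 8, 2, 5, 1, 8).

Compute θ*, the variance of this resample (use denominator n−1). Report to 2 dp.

Resample values: 8.43, 5.61, 5.61, 5.61, 8.43, 6.83, 4.74, 5.61.
Mean = 6.3588; sum of squared deviations = 13.6651
s² = 13.6651 / 7 = 1.9522

θ* = 1.95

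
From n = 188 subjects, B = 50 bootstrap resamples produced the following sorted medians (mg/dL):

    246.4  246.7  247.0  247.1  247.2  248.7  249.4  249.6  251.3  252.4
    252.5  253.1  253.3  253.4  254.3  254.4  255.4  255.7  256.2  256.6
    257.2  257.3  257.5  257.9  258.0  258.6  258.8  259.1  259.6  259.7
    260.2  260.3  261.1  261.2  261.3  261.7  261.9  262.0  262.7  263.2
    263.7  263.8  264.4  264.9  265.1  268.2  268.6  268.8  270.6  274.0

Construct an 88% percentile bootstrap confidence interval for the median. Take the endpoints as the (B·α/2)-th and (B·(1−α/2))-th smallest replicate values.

(247.0, 268.6)

α = 0.12; lower rank = 50 × 0.060 = 3; upper rank = 50 × 0.940 = 47.
The 3rd smallest replicate is 247.0; the 47th is 268.6.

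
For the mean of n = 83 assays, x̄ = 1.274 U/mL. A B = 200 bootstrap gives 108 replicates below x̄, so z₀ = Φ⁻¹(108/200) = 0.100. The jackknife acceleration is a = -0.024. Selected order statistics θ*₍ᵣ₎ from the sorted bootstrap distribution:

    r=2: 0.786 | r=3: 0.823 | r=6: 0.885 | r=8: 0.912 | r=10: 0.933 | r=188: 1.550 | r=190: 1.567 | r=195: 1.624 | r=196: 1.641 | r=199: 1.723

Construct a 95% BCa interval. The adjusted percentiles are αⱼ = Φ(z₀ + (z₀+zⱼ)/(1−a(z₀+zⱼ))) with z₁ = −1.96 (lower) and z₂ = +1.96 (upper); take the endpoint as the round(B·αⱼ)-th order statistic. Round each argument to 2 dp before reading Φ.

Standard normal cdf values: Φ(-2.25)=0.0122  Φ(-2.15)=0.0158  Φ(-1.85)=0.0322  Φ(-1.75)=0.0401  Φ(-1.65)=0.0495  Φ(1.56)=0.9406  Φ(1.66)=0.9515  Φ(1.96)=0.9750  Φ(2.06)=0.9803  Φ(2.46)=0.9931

Lower: z₀ + z₁ = 0.100 + (-1.960) = -1.860; 1 − a(z₀+z₁) = 1 − (-0.024)(-1.860) = 0.9554; argument = 0.100 + (-1.860)/0.9554 = -1.8469 → -1.85.
α₁ = Φ(-1.85) = 0.0322; rank = round(200 × 0.0322) = 6; θ*₍6₎ = 0.885.
Upper: z₀ + z₂ = 2.060; 1 − a(z₀+z₂) = 1.0494; argument = 2.0630 → 2.06; α₂ = 0.9803; rank = 196; θ*₍196₎ = 1.641.

(0.885, 1.641)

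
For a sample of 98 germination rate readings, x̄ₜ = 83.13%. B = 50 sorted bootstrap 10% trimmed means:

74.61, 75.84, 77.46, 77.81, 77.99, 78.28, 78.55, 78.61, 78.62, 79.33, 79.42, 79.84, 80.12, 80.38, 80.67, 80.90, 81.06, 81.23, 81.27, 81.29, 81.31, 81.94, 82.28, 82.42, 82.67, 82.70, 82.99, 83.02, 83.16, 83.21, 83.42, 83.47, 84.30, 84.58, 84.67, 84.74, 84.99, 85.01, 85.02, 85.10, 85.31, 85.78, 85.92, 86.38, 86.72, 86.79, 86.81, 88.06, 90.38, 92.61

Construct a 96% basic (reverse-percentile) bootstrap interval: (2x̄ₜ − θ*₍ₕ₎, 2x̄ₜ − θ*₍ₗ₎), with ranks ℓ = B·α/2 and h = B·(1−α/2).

(75.88, 91.65)

Percentile endpoints at ranks 1 and 49: θ*₍1₎ = 74.61, θ*₍49₎ = 90.38.
Basic interval reflects these around x̄ₜ:
  lower = 2 × 83.13 − 90.38 = 75.88
  upper = 2 × 83.13 − 74.61 = 91.65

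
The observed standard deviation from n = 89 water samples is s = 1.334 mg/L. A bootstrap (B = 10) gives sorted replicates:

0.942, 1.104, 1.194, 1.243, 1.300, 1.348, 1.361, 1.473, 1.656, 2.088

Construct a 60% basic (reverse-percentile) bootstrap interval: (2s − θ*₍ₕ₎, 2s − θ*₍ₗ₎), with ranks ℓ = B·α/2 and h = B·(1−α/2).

Percentile endpoints at ranks 2 and 8: θ*₍2₎ = 1.104, θ*₍8₎ = 1.473.
Basic interval reflects these around s:
  lower = 2 × 1.334 − 1.473 = 1.195
  upper = 2 × 1.334 − 1.104 = 1.564

(1.195, 1.564)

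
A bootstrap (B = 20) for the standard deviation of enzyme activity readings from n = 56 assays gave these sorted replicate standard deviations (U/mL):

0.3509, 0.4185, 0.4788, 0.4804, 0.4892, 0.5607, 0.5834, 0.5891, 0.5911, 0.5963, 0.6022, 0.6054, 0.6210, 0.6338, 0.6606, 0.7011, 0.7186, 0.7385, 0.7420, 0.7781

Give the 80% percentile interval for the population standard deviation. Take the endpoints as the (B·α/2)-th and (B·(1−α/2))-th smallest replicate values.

(0.4185, 0.7385)

α = 0.20; lower rank = 20 × 0.100 = 2; upper rank = 20 × 0.900 = 18.
The 2nd smallest replicate is 0.4185; the 18th is 0.7385.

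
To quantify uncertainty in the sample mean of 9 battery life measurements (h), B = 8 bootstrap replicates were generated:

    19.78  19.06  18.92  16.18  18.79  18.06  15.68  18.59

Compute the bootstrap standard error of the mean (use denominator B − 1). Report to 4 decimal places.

SE* = 1.4476

Bootstrap SE is the standard deviation of the 8 replicate means.
Mean of replicates: (19.78 + 19.06 + 18.92 + 16.18 + 18.79 + 18.06 + 15.68 + 18.59) / 8 = 145.06000 / 8 = 18.13250
Sum of squared deviations: (+1.64750)² + (+0.92750)² + (+0.78750)² + (−1.95250)² + (+0.65750)² + (−0.07250)² + (−2.45250)² + (+0.45750)² = 14.66855
Variance = 14.66855 / 7 = 2.09551
SE* = √2.09551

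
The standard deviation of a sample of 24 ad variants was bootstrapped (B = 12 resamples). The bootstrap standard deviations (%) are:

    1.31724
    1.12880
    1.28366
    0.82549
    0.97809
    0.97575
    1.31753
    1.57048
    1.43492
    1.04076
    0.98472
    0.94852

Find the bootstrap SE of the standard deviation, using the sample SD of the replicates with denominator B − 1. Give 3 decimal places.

Bootstrap SE is the standard deviation of the 12 replicate standard deviations.
Mean of replicates: (1.31724 + 1.12880 + 1.28366 + 0.82549 + 0.97809 + 0.97575 + 1.31753 + 1.57048 + 1.43492 + 1.04076 + 0.98472 + 0.94852) / 12 = 13.805960 / 12 = 1.150497
Sum of squared deviations: (+0.166743)² + (−0.021697)² + (+0.133163)² + (−0.325007)² + (−0.172407)² + (−0.174747)² + (+0.167033)² + (+0.419983)² + (+0.284423)² + (−0.109737)² + (−0.165777)² + (−0.201977)² = 0.577398
Variance = 0.577398 / 11 = 0.052491
SE* = √0.052491

SE* = 0.229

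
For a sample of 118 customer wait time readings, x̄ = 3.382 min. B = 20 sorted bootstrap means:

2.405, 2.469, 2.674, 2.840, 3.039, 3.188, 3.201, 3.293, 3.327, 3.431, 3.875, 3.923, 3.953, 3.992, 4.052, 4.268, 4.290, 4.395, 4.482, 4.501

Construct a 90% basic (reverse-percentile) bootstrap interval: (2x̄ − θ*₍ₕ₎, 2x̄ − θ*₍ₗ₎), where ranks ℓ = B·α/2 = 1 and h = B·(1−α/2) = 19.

Percentile endpoints at ranks 1 and 19: θ*₍1₎ = 2.405, θ*₍19₎ = 4.482.
Basic interval reflects these around x̄:
  lower = 2 × 3.382 − 4.482 = 2.282
  upper = 2 × 3.382 − 2.405 = 4.359

(2.282, 4.359)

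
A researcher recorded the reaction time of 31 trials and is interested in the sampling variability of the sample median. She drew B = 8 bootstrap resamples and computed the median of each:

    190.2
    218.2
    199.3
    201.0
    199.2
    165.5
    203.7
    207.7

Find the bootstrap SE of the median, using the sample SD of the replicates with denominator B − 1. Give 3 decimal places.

Bootstrap SE is the standard deviation of the 8 replicate medians.
Mean of replicates: (190.2 + 218.2 + 199.3 + 201.0 + 199.2 + 165.5 + 203.7 + 207.7) / 8 = 1584.8000 / 8 = 198.1000
Sum of squared deviations: (−7.9000)² + (+20.1000)² + (+1.2000)² + (+2.9000)² + (+1.1000)² + (−32.6000)² + (+5.6000)² + (+9.6000)² = 1663.7600
Variance = 1663.7600 / 7 = 237.6800
SE* = √237.6800

SE* = 15.417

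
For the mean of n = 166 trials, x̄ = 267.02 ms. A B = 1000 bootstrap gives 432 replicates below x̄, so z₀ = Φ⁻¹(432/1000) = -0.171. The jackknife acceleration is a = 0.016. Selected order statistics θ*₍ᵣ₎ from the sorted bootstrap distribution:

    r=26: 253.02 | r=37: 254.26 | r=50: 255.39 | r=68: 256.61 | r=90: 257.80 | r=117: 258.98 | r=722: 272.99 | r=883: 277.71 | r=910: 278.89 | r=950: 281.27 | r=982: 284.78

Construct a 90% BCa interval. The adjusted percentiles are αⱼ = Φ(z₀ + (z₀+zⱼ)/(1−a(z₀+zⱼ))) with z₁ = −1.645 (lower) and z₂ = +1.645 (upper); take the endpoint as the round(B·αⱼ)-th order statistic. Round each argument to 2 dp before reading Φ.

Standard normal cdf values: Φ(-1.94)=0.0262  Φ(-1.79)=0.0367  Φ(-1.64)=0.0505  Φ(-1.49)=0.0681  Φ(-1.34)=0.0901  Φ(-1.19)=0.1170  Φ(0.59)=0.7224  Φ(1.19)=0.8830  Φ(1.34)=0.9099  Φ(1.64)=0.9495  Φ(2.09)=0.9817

(253.02, 278.89)

Lower: z₀ + z₁ = -0.171 + (-1.645) = -1.816; 1 − a(z₀+z₁) = 1 − (0.016)(-1.816) = 1.0291; argument = -0.171 + (-1.816)/1.0291 = -1.9357 → -1.94.
α₁ = Φ(-1.94) = 0.0262; rank = round(1000 × 0.0262) = 26; θ*₍26₎ = 253.02.
Upper: z₀ + z₂ = 1.474; 1 − a(z₀+z₂) = 0.9764; argument = 1.3386 → 1.34; α₂ = 0.9099; rank = 910; θ*₍910₎ = 278.89.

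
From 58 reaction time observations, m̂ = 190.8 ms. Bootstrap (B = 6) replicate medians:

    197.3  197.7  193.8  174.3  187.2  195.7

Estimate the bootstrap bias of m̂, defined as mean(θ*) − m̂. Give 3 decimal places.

bias = +0.200

mean(θ*) = (197.3 + 197.7 + 193.8 + 174.3 + 187.2 + 195.7) / 6 = 191.0000
bias = 191.0000 − 190.8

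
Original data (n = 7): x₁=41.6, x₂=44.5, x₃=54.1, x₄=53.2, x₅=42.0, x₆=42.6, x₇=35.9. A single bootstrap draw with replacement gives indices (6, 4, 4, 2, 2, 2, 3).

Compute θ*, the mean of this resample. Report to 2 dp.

Resample values: 42.6, 53.2, 53.2, 44.5, 44.5, 44.5, 54.1.
Mean = (42.6 + 53.2 + 53.2 + 44.5 + 44.5 + 44.5 + 54.1) / 7 = 336.60 / 7 = 48.09

θ* = 48.09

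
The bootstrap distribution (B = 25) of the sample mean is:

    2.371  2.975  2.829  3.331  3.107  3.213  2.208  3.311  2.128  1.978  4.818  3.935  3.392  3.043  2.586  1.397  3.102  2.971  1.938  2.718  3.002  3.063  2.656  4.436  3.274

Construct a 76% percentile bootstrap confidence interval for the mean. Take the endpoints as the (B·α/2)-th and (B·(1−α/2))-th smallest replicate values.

(1.978, 3.392)

Sorted replicates: 1.397, 1.938, 1.978, 2.128, 2.208, 2.371, 2.586, 2.656, 2.718, 2.829, 2.971, 2.975, 3.002, 3.043, 3.063, 3.102, 3.107, 3.213, 3.274, 3.311, 3.331, 3.392, 3.935, 4.436, 4.818
α = 0.24; lower rank = 25 × 0.120 = 3; upper rank = 25 × 0.880 = 22.
The 3rd smallest replicate is 1.978; the 22nd is 3.392.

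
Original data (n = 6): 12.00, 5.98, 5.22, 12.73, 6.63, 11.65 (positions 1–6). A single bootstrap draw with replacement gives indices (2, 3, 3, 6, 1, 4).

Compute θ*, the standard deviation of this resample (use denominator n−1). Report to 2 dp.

θ* = 3.67

Resample values: 5.98, 5.22, 5.22, 11.65, 12.00, 12.73.
Mean = 8.8000; sum of squared deviations = 67.3926
s² = 67.3926 / 5 = 13.4785
s = √13.4785 = 3.67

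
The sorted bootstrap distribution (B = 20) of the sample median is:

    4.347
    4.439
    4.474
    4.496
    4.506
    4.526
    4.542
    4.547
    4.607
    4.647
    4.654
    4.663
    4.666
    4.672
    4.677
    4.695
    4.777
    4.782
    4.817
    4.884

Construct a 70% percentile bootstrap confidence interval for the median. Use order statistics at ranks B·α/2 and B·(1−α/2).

α = 0.30; lower rank = 20 × 0.150 = 3; upper rank = 20 × 0.850 = 17.
The 3rd smallest replicate is 4.474; the 17th is 4.777.

(4.474, 4.777)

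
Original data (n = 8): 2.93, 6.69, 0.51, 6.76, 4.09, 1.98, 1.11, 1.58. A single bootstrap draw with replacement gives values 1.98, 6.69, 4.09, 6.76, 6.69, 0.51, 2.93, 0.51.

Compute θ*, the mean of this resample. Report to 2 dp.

Mean = (1.98 + 6.69 + 4.09 + 6.76 + 6.69 + 0.51 + 2.93 + 0.51) / 8 = 30.160 / 8 = 3.77

θ* = 3.77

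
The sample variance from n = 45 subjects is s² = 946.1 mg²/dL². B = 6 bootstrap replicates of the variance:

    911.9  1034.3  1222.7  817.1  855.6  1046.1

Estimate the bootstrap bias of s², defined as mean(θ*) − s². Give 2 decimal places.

mean(θ*) = (911.9 + 1034.3 + 1222.7 + 817.1 + 855.6 + 1046.1) / 6 = 981.283
bias = 981.283 − 946.1

bias = +35.18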